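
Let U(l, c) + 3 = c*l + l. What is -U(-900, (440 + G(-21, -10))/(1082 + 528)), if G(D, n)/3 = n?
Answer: 182283/161 ≈ 1132.2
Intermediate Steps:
G(D, n) = 3*n
U(l, c) = -3 + l + c*l (U(l, c) = -3 + (c*l + l) = -3 + (l + c*l) = -3 + l + c*l)
-U(-900, (440 + G(-21, -10))/(1082 + 528)) = -(-3 - 900 + ((440 + 3*(-10))/(1082 + 528))*(-900)) = -(-3 - 900 + ((440 - 30)/1610)*(-900)) = -(-3 - 900 + (410*(1/1610))*(-900)) = -(-3 - 900 + (41/161)*(-900)) = -(-3 - 900 - 36900/161) = -1*(-182283/161) = 182283/161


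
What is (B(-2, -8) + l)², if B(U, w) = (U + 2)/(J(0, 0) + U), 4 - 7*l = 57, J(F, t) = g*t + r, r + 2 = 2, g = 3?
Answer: 2809/49 ≈ 57.327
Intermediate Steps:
r = 0 (r = -2 + 2 = 0)
J(F, t) = 3*t (J(F, t) = 3*t + 0 = 3*t)
l = -53/7 (l = 4/7 - ⅐*57 = 4/7 - 57/7 = -53/7 ≈ -7.5714)
B(U, w) = (2 + U)/U (B(U, w) = (U + 2)/(3*0 + U) = (2 + U)/(0 + U) = (2 + U)/U)
(B(-2, -8) + l)² = ((2 - 2)/(-2) - 53/7)² = (-½*0 - 53/7)² = (0 - 53/7)² = (-53/7)² = 2809/49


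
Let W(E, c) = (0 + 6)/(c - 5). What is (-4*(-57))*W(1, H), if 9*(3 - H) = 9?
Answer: -456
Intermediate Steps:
H = 2 (H = 3 - ⅑*9 = 3 - 1 = 2)
W(E, c) = 6/(-5 + c)
(-4*(-57))*W(1, H) = (-4*(-57))*(6/(-5 + 2)) = 228*(6/(-3)) = 228*(6*(-⅓)) = 228*(-2) = -456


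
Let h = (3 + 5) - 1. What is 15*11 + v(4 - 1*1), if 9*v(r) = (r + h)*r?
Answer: 505/3 ≈ 168.33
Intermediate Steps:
h = 7 (h = 8 - 1 = 7)
v(r) = r*(7 + r)/9 (v(r) = ((r + 7)*r)/9 = ((7 + r)*r)/9 = (r*(7 + r))/9 = r*(7 + r)/9)
15*11 + v(4 - 1*1) = 15*11 + (4 - 1*1)*(7 + (4 - 1*1))/9 = 165 + (4 - 1)*(7 + (4 - 1))/9 = 165 + (⅑)*3*(7 + 3) = 165 + (⅑)*3*10 = 165 + 10/3 = 505/3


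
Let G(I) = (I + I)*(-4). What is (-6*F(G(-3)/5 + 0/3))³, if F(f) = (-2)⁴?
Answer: -884736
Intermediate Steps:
G(I) = -8*I (G(I) = (2*I)*(-4) = -8*I)
F(f) = 16
(-6*F(G(-3)/5 + 0/3))³ = (-6*16)³ = (-96)³ = -884736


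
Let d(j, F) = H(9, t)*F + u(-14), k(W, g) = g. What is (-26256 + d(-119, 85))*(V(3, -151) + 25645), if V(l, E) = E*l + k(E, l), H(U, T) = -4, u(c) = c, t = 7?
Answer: -670438950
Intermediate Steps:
d(j, F) = -14 - 4*F (d(j, F) = -4*F - 14 = -14 - 4*F)
V(l, E) = l + E*l (V(l, E) = E*l + l = l + E*l)
(-26256 + d(-119, 85))*(V(3, -151) + 25645) = (-26256 + (-14 - 4*85))*(3*(1 - 151) + 25645) = (-26256 + (-14 - 340))*(3*(-150) + 25645) = (-26256 - 354)*(-450 + 25645) = -26610*25195 = -670438950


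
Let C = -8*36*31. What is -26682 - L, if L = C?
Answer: -17754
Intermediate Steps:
C = -8928 (C = -288*31 = -8928)
L = -8928
-26682 - L = -26682 - 1*(-8928) = -26682 + 8928 = -17754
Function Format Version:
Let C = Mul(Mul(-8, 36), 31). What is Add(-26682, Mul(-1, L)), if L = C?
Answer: -17754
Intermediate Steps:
C = -8928 (C = Mul(-288, 31) = -8928)
L = -8928
Add(-26682, Mul(-1, L)) = Add(-26682, Mul(-1, -8928)) = Add(-26682, 8928) = -17754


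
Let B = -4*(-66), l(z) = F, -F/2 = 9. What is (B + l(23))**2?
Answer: 60516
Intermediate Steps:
F = -18 (F = -2*9 = -18)
l(z) = -18
B = 264
(B + l(23))**2 = (264 - 18)**2 = 246**2 = 60516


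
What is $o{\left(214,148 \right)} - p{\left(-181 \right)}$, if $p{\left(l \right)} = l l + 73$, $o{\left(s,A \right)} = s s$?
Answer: $12962$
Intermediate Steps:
$o{\left(s,A \right)} = s^{2}$
$p{\left(l \right)} = 73 + l^{2}$ ($p{\left(l \right)} = l^{2} + 73 = 73 + l^{2}$)
$o{\left(214,148 \right)} - p{\left(-181 \right)} = 214^{2} - \left(73 + \left(-181\right)^{2}\right) = 45796 - \left(73 + 32761\right) = 45796 - 32834 = 12962$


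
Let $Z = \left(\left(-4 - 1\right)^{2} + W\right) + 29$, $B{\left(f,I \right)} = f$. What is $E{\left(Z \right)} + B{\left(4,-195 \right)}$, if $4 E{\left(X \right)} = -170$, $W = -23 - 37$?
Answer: $- \frac{77}{2} \approx -38.5$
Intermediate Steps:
$W = -60$ ($W = -23 - 37 = -60$)
$Z = -6$ ($Z = \left(\left(-4 - 1\right)^{2} - 60\right) + 29 = \left(\left(-5\right)^{2} - 60\right) + 29 = \left(25 - 60\right) + 29 = -35 + 29 = -6$)
$E{\left(X \right)} = - \frac{85}{2}$ ($E{\left(X \right)} = \frac{1}{4} \left(-170\right) = - \frac{85}{2}$)
$E{\left(Z \right)} + B{\left(4,-195 \right)} = - \frac{85}{2} + 4 = - \frac{77}{2}$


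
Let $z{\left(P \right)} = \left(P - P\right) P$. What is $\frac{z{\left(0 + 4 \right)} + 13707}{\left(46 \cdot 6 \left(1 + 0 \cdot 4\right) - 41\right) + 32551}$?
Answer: $\frac{13707}{32786} \approx 0.41807$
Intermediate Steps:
$z{\left(P \right)} = 0$ ($z{\left(P \right)} = 0 P = 0$)
$\frac{z{\left(0 + 4 \right)} + 13707}{\left(46 \cdot 6 \left(1 + 0 \cdot 4\right) - 41\right) + 32551} = \frac{0 + 13707}{\left(46 \cdot 6 \left(1 + 0 \cdot 4\right) - 41\right) + 32551} = \frac{13707}{\left(46 \cdot 6 \left(1 + 0\right) - 41\right) + 32551} = \frac{13707}{\left(46 \cdot 6 \cdot 1 - 41\right) + 32551} = \frac{13707}{\left(46 \cdot 6 - 41\right) + 32551} = \frac{13707}{\left(276 - 41\right) + 32551} = \frac{13707}{235 + 32551} = \frac{13707}{32786}$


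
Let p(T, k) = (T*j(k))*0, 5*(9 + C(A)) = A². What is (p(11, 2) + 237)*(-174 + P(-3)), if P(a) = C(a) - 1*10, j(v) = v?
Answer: -226572/5 ≈ -45314.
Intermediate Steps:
C(A) = -9 + A²/5
P(a) = -19 + a²/5 (P(a) = (-9 + a²/5) - 1*10 = (-9 + a²/5) - 10 = -19 + a²/5)
p(T, k) = 0 (p(T, k) = (T*k)*0 = 0)
(p(11, 2) + 237)*(-174 + P(-3)) = (0 + 237)*(-174 + (-19 + (⅕)*(-3)²)) = 237*(-174 + (-19 + (⅕)*9)) = 237*(-174 + (-19 + 9/5)) = 237*(-174 - 86/5) = 237*(-956/5) = -226572/5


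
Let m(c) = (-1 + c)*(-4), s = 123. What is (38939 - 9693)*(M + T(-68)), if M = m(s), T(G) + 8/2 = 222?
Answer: -7896420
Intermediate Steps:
m(c) = 4 - 4*c
T(G) = 218 (T(G) = -4 + 222 = 218)
M = -488 (M = 4 - 4*123 = 4 - 492 = -488)
(38939 - 9693)*(M + T(-68)) = (38939 - 9693)*(-488 + 218) = 29246*(-270) = -7896420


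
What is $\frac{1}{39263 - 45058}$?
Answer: $- \frac{1}{5795} \approx -0.00017256$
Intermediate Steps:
$\frac{1}{39263 - 45058} = \frac{1}{-5795} = - \frac{1}{5795}$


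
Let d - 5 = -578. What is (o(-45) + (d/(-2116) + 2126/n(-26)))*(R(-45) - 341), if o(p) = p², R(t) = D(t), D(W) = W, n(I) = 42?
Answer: -17803138513/22218 ≈ -8.0129e+5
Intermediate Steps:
d = -573 (d = 5 - 578 = -573)
R(t) = t
(o(-45) + (d/(-2116) + 2126/n(-26)))*(R(-45) - 341) = ((-45)² + (-573/(-2116) + 2126/42))*(-45 - 341) = (2025 + (-573*(-1/2116) + 2126*(1/42)))*(-386) = (2025 + (573/2116 + 1063/21))*(-386) = (2025 + 2261341/44436)*(-386) = (92244241/44436)*(-386) = -17803138513/22218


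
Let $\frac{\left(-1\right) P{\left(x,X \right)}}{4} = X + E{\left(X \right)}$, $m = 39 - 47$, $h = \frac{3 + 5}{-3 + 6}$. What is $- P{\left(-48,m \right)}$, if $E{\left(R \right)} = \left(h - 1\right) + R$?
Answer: $- \frac{172}{3} \approx -57.333$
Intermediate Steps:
$h = \frac{8}{3} \approx 2.6667$
$E{\left(R \right)} = \frac{5}{3} + R$ ($E{\left(R \right)} = \left(\frac{8}{3} - 1\right) + R = \frac{5}{3} + R$)
$m = -8$
$P{\left(x,X \right)} = - \frac{20}{3} - 8 X$ ($P{\left(x,X \right)} = - 4 \left(X + \left(\frac{5}{3} + X\right)\right) = - 4 \left(\frac{5}{3} + 2 X\right) = - \frac{20}{3} - 8 X$)
$- P{\left(-48,m \right)} = - (- \frac{20}{3} - -64) = - (- \frac{20}{3} + 64) = \left(-1\right) \frac{172}{3} = - \frac{172}{3}$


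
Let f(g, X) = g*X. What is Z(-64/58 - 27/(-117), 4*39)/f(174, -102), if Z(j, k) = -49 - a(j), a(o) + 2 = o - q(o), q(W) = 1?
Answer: 5671/2230332 ≈ 0.0025427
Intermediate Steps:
f(g, X) = X*g
a(o) = -3 + o (a(o) = -2 + (o - 1*1) = -2 + (o - 1) = -2 + (-1 + o) = -3 + o)
Z(j, k) = -46 - j (Z(j, k) = -49 - (-3 + j) = -49 + (3 - j) = -46 - j)
Z(-64/58 - 27/(-117), 4*39)/f(174, -102) = (-46 - (-64/58 - 27/(-117)))/((-102*174)) = (-46 - (-64*1/58 - 27*(-1/117)))/(-17748) = (-46 - (-32/29 + 3/13))*(-1/17748) = (-46 - 1*(-329/377))*(-1/17748) = (-46 + 329/377)*(-1/17748) = -17013/377*(-1/17748) = 5671/2230332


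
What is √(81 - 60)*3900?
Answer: 3900*√21 ≈ 17872.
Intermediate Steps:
√(81 - 60)*3900 = √21*3900 = 3900*√21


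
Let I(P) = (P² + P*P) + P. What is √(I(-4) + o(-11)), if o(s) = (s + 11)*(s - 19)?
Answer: 2*√7 ≈ 5.2915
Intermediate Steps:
I(P) = P + 2*P² (I(P) = (P² + P²) + P = 2*P² + P = P + 2*P²)
o(s) = (-19 + s)*(11 + s) (o(s) = (11 + s)*(-19 + s) = (-19 + s)*(11 + s))
√(I(-4) + o(-11)) = √(-4*(1 + 2*(-4)) + (-209 + (-11)² - 8*(-11))) = √(-4*(1 - 8) + (-209 + 121 + 88)) = √(-4*(-7) + 0) = √(28 + 0) = √28 = 2*√7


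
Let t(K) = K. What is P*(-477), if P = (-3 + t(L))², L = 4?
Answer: -477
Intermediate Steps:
P = 1 (P = (-3 + 4)² = 1² = 1)
P*(-477) = 1*(-477) = -477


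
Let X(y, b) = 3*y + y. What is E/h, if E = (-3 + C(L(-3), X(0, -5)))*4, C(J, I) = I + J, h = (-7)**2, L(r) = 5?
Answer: 8/49 ≈ 0.16327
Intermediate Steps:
X(y, b) = 4*y
h = 49
E = 8 (E = (-3 + (4*0 + 5))*4 = (-3 + (0 + 5))*4 = (-3 + 5)*4 = 2*4 = 8)
E/h = 8/49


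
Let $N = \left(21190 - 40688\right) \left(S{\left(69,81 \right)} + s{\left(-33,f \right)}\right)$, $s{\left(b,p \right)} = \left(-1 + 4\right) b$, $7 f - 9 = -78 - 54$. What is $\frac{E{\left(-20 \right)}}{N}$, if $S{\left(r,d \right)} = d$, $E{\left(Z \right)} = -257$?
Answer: $- \frac{257}{350964} \approx -0.00073227$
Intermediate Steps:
$f = - \frac{123}{7}$ ($f = \frac{9}{7} + \frac{-78 - 54}{7} = \frac{9}{7} + \frac{1}{7} \left(-132\right) = \frac{9}{7} - \frac{132}{7} = - \frac{123}{7} \approx -17.571$)
$s{\left(b,p \right)} = 3 b$
$N = 350964$ ($N = \left(21190 - 40688\right) \left(81 + 3 \left(-33\right)\right) = - 19498 \left(81 - 99\right) = \left(-19498\right) \left(-18\right) = 350964$)
$\frac{E{\left(-20 \right)}}{N} = - \frac{257}{350964}$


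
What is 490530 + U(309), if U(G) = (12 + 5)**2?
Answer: 490819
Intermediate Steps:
U(G) = 289 (U(G) = 17**2 = 289)
490530 + U(309) = 490530 + 289 = 490819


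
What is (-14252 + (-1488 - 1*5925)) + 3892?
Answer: -17773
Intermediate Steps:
(-14252 + (-1488 - 1*5925)) + 3892 = (-14252 + (-1488 - 5925)) + 3892 = (-14252 - 7413) + 3892 = -21665 + 3892 = -17773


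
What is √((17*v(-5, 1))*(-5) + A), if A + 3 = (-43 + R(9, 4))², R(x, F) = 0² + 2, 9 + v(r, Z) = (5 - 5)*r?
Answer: √2443 ≈ 49.427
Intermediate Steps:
v(r, Z) = -9 (v(r, Z) = -9 + (5 - 5)*r = -9 + 0*r = -9 + 0 = -9)
R(x, F) = 2 (R(x, F) = 0 + 2 = 2)
A = 1678 (A = -3 + (-43 + 2)² = -3 + (-41)² = -3 + 1681 = 1678)
√((17*v(-5, 1))*(-5) + A) = √((17*(-9))*(-5) + 1678) = √(-153*(-5) + 1678) = √(765 + 1678) = √2443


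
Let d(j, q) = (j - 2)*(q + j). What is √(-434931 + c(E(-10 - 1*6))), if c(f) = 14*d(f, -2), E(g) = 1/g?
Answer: I*√111327090/16 ≈ 659.45*I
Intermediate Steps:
d(j, q) = (-2 + j)*(j + q)
c(f) = 56 - 56*f + 14*f² (c(f) = 14*(f² - 2*f - 2*(-2) + f*(-2)) = 14*(f² - 2*f + 4 - 2*f) = 14*(4 + f² - 4*f) = 56 - 56*f + 14*f²)
√(-434931 + c(E(-10 - 1*6))) = √(-434931 + (56 - 56/(-10 - 1*6) + 14*(1/(-10 - 1*6))²)) = √(-434931 + (56 - 56/(-10 - 6) + 14*(1/(-10 - 6))²)) = √(-434931 + (56 - 56/(-16) + 14*(1/(-16))²)) = √(-434931 + (56 - 56*(-1/16) + 14*(-1/16)²)) = √(-434931 + (56 + 7/2 + 14*(1/256))) = √(-434931 + (56 + 7/2 + 7/128)) = √(-434931 + 7623/128) = √(-55663545/128) = I*√111327090/16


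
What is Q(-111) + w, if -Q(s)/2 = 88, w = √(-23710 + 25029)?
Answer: -176 + √1319 ≈ -139.68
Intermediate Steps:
w = √1319 ≈ 36.318
Q(s) = -176 (Q(s) = -2*88 = -176)
Q(-111) + w = -176 + √1319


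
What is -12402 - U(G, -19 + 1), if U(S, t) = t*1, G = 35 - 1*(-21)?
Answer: -12384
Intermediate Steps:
G = 56 (G = 35 + 21 = 56)
U(S, t) = t
-12402 - U(G, -19 + 1) = -12402 - (-19 + 1) = -12402 - 1*(-18) = -12402 + 18 = -12384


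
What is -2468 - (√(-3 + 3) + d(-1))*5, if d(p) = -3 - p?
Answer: -2458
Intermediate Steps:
-2468 - (√(-3 + 3) + d(-1))*5 = -2468 - (√(-3 + 3) + (-3 - 1*(-1)))*5 = -2468 - (√0 + (-3 + 1))*5 = -2468 - (0 - 2)*5 = -2468 - (-2)*5 = -2468 - 1*(-10) = -2468 + 10 = -2458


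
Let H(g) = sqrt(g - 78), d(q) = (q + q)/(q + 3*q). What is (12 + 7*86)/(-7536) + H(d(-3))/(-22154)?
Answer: -307/3768 - I*sqrt(310)/44308 ≈ -0.081476 - 0.00039737*I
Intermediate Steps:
d(q) = 1/2 (d(q) = (2*q)/((4*q)) = (2*q)*(1/(4*q)) = 1/2)
H(g) = sqrt(-78 + g)
(12 + 7*86)/(-7536) + H(d(-3))/(-22154) = (12 + 7*86)/(-7536) + sqrt(-78 + 1/2)/(-22154) = (12 + 602)*(-1/7536) + sqrt(-155/2)*(-1/22154) = 614*(-1/7536) + (I*sqrt(310)/2)*(-1/22154) = -307/3768 - I*sqrt(310)/44308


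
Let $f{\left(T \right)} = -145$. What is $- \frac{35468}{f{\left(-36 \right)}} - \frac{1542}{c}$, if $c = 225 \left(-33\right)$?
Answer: $\frac{17571566}{71775} \approx 244.81$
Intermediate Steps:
$c = -7425$
$- \frac{35468}{f{\left(-36 \right)}} - \frac{1542}{c} = - \frac{35468}{-145} - \frac{1542}{-7425} = \left(-35468\right) \left(- \frac{1}{145}\right) - - \frac{514}{2475} = \frac{35468}{145} + \frac{514}{2475} = \frac{17571566}{71775}$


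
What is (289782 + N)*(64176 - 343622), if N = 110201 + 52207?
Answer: -126362686740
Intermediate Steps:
N = 162408
(289782 + N)*(64176 - 343622) = (289782 + 162408)*(64176 - 343622) = 452190*(-279446) = -126362686740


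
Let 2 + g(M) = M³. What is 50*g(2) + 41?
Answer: 341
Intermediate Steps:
g(M) = -2 + M³
50*g(2) + 41 = 50*(-2 + 2³) + 41 = 50*(-2 + 8) + 41 = 50*6 + 41 = 300 + 41 = 341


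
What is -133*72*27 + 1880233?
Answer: 1621681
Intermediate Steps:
-133*72*27 + 1880233 = -9576*27 + 1880233 = -258552 + 1880233 = 1621681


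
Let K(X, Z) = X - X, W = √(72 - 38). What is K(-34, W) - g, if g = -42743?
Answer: 42743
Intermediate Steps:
W = √34 ≈ 5.8309
K(X, Z) = 0
K(-34, W) - g = 0 - 1*(-42743) = 0 + 42743 = 42743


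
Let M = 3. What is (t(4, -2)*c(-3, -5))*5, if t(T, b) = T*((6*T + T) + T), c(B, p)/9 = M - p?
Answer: 46080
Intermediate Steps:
c(B, p) = 27 - 9*p (c(B, p) = 9*(3 - p) = 27 - 9*p)
t(T, b) = 8*T² (t(T, b) = T*(7*T + T) = T*(8*T) = 8*T²)
(t(4, -2)*c(-3, -5))*5 = ((8*4²)*(27 - 9*(-5)))*5 = ((8*16)*(27 + 45))*5 = (128*72)*5 = 9216*5 = 46080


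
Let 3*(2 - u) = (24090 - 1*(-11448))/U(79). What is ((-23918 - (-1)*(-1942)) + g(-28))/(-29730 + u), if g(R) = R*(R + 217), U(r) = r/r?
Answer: 5192/6929 ≈ 0.74931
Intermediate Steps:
U(r) = 1
g(R) = R*(217 + R)
u = -11844 (u = 2 - (24090 - 1*(-11448))/(3*1) = 2 - (24090 + 11448)/3 = 2 - 11846 = -11844)
((-23918 - (-1)*(-1942)) + g(-28))/(-29730 + u) = ((-23918 - (-1)*(-1942)) - 28*(217 - 28))/(-29730 - 11844) = ((-23918 - 1*1942) - 28*189)/(-41574) = ((-23918 - 1942) - 5292)*(-1/41574) = (-25860 - 5292)*(-1/41574) = -31152*(-1/41574) = 5192/6929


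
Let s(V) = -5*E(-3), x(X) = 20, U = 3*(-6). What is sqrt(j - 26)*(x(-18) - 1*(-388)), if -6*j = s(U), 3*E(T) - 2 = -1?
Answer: 68*I*sqrt(926) ≈ 2069.3*I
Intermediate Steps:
U = -18
E(T) = 1/3 (E(T) = 2/3 + (1/3)*(-1) = 2/3 - 1/3 = 1/3)
s(V) = -5/3 (s(V) = -5*1/3 = -5/3)
j = 5/18 (j = -1/6*(-5/3) = 5/18 ≈ 0.27778)
sqrt(j - 26)*(x(-18) - 1*(-388)) = sqrt(5/18 - 26)*(20 - 1*(-388)) = sqrt(-463/18)*(20 + 388) = (I*sqrt(926)/6)*408 = 68*I*sqrt(926)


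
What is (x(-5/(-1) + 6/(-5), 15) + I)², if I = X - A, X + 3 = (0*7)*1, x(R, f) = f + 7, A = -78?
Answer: 9409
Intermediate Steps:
x(R, f) = 7 + f
X = -3 (X = -3 + (0*7)*1 = -3 + 0*1 = -3 + 0 = -3)
I = 75 (I = -3 - 1*(-78) = -3 + 78 = 75)
(x(-5/(-1) + 6/(-5), 15) + I)² = ((7 + 15) + 75)² = (22 + 75)² = 97² = 9409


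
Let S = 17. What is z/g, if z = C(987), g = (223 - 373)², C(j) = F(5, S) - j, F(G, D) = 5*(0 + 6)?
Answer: -319/7500 ≈ -0.042533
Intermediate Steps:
F(G, D) = 30 (F(G, D) = 5*6 = 30)
C(j) = 30 - j
g = 22500 (g = (-150)² = 22500)
z = -957 (z = 30 - 1*987 = 30 - 987 = -957)
z/g = -957/22500 = -957*1/22500 = -319/7500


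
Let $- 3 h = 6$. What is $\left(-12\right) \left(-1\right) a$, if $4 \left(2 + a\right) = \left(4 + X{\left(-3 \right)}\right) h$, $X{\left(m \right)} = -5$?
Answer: $-18$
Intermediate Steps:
$h = -2$ ($h = \left(- \frac{1}{3}\right) 6 = -2$)
$a = - \frac{3}{2}$ ($a = -2 + \frac{\left(4 - 5\right) \left(-2\right)}{4} = -2 + \frac{\left(-1\right) \left(-2\right)}{4} = -2 + \frac{1}{4} \cdot 2 = -2 + \frac{1}{2} = - \frac{3}{2} \approx -1.5$)
$\left(-12\right) \left(-1\right) a = \left(-12\right) \left(-1\right) \left(- \frac{3}{2}\right) = 12 \left(- \frac{3}{2}\right) = -18$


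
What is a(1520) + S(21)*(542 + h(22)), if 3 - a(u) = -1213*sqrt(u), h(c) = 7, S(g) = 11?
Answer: 6042 + 4852*sqrt(95) ≈ 53333.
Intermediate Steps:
a(u) = 3 + 1213*sqrt(u) (a(u) = 3 - (-1213)*sqrt(u) = 3 + 1213*sqrt(u))
a(1520) + S(21)*(542 + h(22)) = (3 + 1213*sqrt(1520)) + 11*(542 + 7) = (3 + 1213*(4*sqrt(95))) + 11*549 = (3 + 4852*sqrt(95)) + 6039 = 6042 + 4852*sqrt(95)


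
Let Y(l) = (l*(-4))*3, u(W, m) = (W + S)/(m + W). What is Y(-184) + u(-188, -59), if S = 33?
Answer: 545531/247 ≈ 2208.6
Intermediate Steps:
u(W, m) = (33 + W)/(W + m) (u(W, m) = (W + 33)/(m + W) = (33 + W)/(W + m))
Y(l) = -12*l (Y(l) = -4*l*3 = -12*l)
Y(-184) + u(-188, -59) = -12*(-184) + (33 - 188)/(-188 - 59) = 2208 - 155/(-247) = 2208 - 1/247*(-155) = 2208 + 155/247 = 545531/247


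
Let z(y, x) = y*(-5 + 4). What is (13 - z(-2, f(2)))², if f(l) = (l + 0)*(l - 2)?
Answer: 121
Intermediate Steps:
f(l) = l*(-2 + l)
z(y, x) = -y (z(y, x) = y*(-1) = -y)
(13 - z(-2, f(2)))² = (13 - (-1)*(-2))² = (13 - 1*2)² = (13 - 2)² = 11² = 121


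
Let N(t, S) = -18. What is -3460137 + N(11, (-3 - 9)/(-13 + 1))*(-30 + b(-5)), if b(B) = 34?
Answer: -3460209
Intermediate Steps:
-3460137 + N(11, (-3 - 9)/(-13 + 1))*(-30 + b(-5)) = -3460137 - 18*(-30 + 34) = -3460137 - 18*4 = -3460137 - 72 = -3460209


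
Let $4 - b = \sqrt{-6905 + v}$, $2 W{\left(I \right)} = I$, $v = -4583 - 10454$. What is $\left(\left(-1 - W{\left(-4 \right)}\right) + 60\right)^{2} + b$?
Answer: $3725 - 3 i \sqrt{2438} \approx 3725.0 - 148.13 i$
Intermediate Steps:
$v = -15037$
$W{\left(I \right)} = \frac{I}{2}$
$b = 4 - 3 i \sqrt{2438}$ ($b = 4 - \sqrt{-6905 - 15037} = 4 - \sqrt{-21942} = 4 - 3 i \sqrt{2438} \approx 4.0 - 148.13 i$)
$\left(\left(-1 - W{\left(-4 \right)}\right) + 60\right)^{2} + b = \left(\left(-1 - \frac{1}{2} \left(-4\right)\right) + 60\right)^{2} + \left(4 - 3 i \sqrt{2438}\right) = \left(\left(-1 - -2\right) + 60\right)^{2} + \left(4 - 3 i \sqrt{2438}\right) = \left(\left(-1 + 2\right) + 60\right)^{2} + \left(4 - 3 i \sqrt{2438}\right) = \left(1 + 60\right)^{2} + \left(4 - 3 i \sqrt{2438}\right) = 61^{2} + \left(4 - 3 i \sqrt{2438}\right) = 3721 + \left(4 - 3 i \sqrt{2438}\right) = 3725 - 3 i \sqrt{2438}$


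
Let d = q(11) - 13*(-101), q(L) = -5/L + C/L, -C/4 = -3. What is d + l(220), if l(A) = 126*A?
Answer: 319370/11 ≈ 29034.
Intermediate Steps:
C = 12 (C = -4*(-3) = 12)
q(L) = 7/L (q(L) = -5/L + 12/L = 7/L)
d = 14450/11 (d = 7/11 - 13*(-101) = 7*(1/11) + 1313 = 7/11 + 1313 = 14450/11 ≈ 1313.6)
d + l(220) = 14450/11 + 126*220 = 14450/11 + 27720 = 319370/11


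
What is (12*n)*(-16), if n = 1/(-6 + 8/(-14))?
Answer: 672/23 ≈ 29.217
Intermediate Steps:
n = -7/46 (n = 1/(-6 + 8*(-1/14)) = 1/(-6 - 4/7) = 1/(-46/7) = -7/46 ≈ -0.15217)
(12*n)*(-16) = (12*(-7/46))*(-16) = -42/23*(-16) = 672/23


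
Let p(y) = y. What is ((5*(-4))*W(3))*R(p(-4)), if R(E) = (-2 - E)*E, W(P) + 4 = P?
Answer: -160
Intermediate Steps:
W(P) = -4 + P
R(E) = E*(-2 - E)
((5*(-4))*W(3))*R(p(-4)) = ((5*(-4))*(-4 + 3))*(-1*(-4)*(2 - 4)) = (-20*(-1))*(-1*(-4)*(-2)) = 20*(-8) = -160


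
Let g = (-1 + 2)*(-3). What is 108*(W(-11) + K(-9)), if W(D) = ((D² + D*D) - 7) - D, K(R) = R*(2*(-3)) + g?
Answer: 32076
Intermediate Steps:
g = -3 (g = 1*(-3) = -3)
K(R) = -3 - 6*R (K(R) = R*(2*(-3)) - 3 = R*(-6) - 3 = -6*R - 3 = -3 - 6*R)
W(D) = -7 - D + 2*D² (W(D) = ((D² + D²) - 7) - D = (2*D² - 7) - D = (-7 + 2*D²) - D = -7 - D + 2*D²)
108*(W(-11) + K(-9)) = 108*((-7 - 1*(-11) + 2*(-11)²) + (-3 - 6*(-9))) = 108*((-7 + 11 + 2*121) + (-3 + 54)) = 108*((-7 + 11 + 242) + 51) = 108*(246 + 51) = 108*297 = 32076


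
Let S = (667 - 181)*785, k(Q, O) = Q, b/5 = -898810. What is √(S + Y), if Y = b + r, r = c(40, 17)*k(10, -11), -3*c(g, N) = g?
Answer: 2*I*√9253515/3 ≈ 2028.0*I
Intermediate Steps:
b = -4494050 (b = 5*(-898810) = -4494050)
c(g, N) = -g/3
r = -400/3 (r = -⅓*40*10 = -40/3*10 = -400/3 ≈ -133.33)
S = 381510 (S = 486*785 = 381510)
Y = -13482550/3 (Y = -4494050 - 400/3 = -13482550/3 ≈ -4.4942e+6)
√(S + Y) = √(381510 - 13482550/3) = √(-12338020/3) = 2*I*√9253515/3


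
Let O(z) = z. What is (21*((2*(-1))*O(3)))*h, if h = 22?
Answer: -2772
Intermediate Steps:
(21*((2*(-1))*O(3)))*h = (21*((2*(-1))*3))*22 = (21*(-2*3))*22 = (21*(-6))*22 = -126*22 = -2772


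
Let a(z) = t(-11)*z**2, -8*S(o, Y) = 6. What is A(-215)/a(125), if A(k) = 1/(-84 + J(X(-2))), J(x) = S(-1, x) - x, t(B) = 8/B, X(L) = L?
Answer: 11/10343750 ≈ 1.0634e-6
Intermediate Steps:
S(o, Y) = -3/4 (S(o, Y) = -1/8*6 = -3/4)
J(x) = -3/4 - x
A(k) = -4/331 (A(k) = 1/(-84 + (-3/4 - 1*(-2))) = 1/(-84 + (-3/4 + 2)) = 1/(-84 + 5/4) = 1/(-331/4) = -4/331)
a(z) = -8*z**2/11 (a(z) = (8/(-11))*z**2 = (8*(-1/11))*z**2 = -8*z**2/11)
A(-215)/a(125) = -4/(331*((-8/11*125**2))) = -4/(331*((-8/11*15625))) = -4/(331*(-125000/11)) = -4/331*(-11/125000) = 11/10343750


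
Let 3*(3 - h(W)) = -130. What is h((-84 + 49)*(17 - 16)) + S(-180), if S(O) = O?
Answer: -401/3 ≈ -133.67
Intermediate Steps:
h(W) = 139/3 (h(W) = 3 - ⅓*(-130) = 3 + 130/3 = 139/3)
h((-84 + 49)*(17 - 16)) + S(-180) = 139/3 - 180 = -401/3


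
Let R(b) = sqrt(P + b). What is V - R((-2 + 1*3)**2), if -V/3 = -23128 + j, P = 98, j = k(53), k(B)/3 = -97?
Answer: 70257 - 3*sqrt(11) ≈ 70247.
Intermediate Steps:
k(B) = -291 (k(B) = 3*(-97) = -291)
j = -291
V = 70257 (V = -3*(-23128 - 291) = -3*(-23419) = 70257)
R(b) = sqrt(98 + b)
V - R((-2 + 1*3)**2) = 70257 - sqrt(98 + (-2 + 1*3)**2) = 70257 - sqrt(98 + (-2 + 3)**2) = 70257 - sqrt(98 + 1**2) = 70257 - sqrt(98 + 1) = 70257 - sqrt(99) = 70257 - 3*sqrt(11)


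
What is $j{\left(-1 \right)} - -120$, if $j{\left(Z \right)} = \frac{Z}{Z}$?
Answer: $121$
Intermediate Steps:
$j{\left(Z \right)} = 1$
$j{\left(-1 \right)} - -120 = 1 - -120 = 1 + 120 = 121$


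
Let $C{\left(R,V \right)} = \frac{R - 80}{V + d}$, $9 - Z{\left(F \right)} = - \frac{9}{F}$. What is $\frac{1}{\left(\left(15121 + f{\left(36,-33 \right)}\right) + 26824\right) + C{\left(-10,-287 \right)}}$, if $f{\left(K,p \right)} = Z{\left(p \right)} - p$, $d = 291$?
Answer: $\frac{22}{923213} \approx 2.383 \cdot 10^{-5}$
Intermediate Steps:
$Z{\left(F \right)} = 9 + \frac{9}{F}$ ($Z{\left(F \right)} = 9 - - \frac{9}{F} = 9 + \frac{9}{F}$)
$C{\left(R,V \right)} = \frac{-80 + R}{291 + V}$ ($C{\left(R,V \right)} = \frac{R - 80}{V + 291} = \frac{-80 + R}{291 + V}$)
$f{\left(K,p \right)} = 9 - p + \frac{9}{p}$ ($f{\left(K,p \right)} = \left(9 + \frac{9}{p}\right) - p = 9 - p + \frac{9}{p}$)
$\frac{1}{\left(\left(15121 + f{\left(36,-33 \right)}\right) + 26824\right) + C{\left(-10,-287 \right)}} = \frac{1}{\left(\left(15121 + \left(9 - -33 + \frac{9}{-33}\right)\right) + 26824\right) + \frac{-80 - 10}{291 - 287}} = \frac{1}{\left(\left(15121 + \left(9 + 33 + 9 \left(- \frac{1}{33}\right)\right)\right) + 26824\right) + \frac{1}{4} \left(-90\right)} = \frac{1}{\left(\left(15121 + \left(9 + 33 - \frac{3}{11}\right)\right) + 26824\right) + \frac{1}{4} \left(-90\right)} = \frac{1}{\left(\left(15121 + \frac{459}{11}\right) + 26824\right) - \frac{45}{2}} = \frac{1}{\left(\frac{166790}{11} + 26824\right) - \frac{45}{2}} = \frac{1}{\frac{461854}{11} - \frac{45}{2}} = \frac{1}{\frac{923213}{22}} = \frac{22}{923213}$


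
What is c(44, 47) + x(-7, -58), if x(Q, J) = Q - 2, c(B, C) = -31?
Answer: -40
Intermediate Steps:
x(Q, J) = -2 + Q
c(44, 47) + x(-7, -58) = -31 + (-2 - 7) = -31 - 9 = -40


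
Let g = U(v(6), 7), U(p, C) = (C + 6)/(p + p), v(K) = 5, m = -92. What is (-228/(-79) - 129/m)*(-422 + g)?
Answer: -131119569/72680 ≈ -1804.1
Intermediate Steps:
U(p, C) = (6 + C)/(2*p) (U(p, C) = (6 + C)/((2*p)) = (6 + C)*(1/(2*p)) = (6 + C)/(2*p))
g = 13/10 (g = (½)*(6 + 7)/5 = (½)*(⅕)*13 = 13/10 ≈ 1.3000)
(-228/(-79) - 129/m)*(-422 + g) = (-228/(-79) - 129/(-92))*(-422 + 13/10) = (-228*(-1/79) - 129*(-1/92))*(-4207/10) = (228/79 + 129/92)*(-4207/10) = (31167/7268)*(-4207/10) = -131119569/72680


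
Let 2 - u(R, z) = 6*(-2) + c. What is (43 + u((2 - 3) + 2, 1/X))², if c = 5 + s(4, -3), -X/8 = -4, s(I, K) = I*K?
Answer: 4096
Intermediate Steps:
X = 32 (X = -8*(-4) = 32)
c = -7 (c = 5 + 4*(-3) = 5 - 12 = -7)
u(R, z) = 21 (u(R, z) = 2 - (6*(-2) - 7) = 2 - (-12 - 7) = 2 - 1*(-19) = 2 + 19 = 21)
(43 + u((2 - 3) + 2, 1/X))² = (43 + 21)² = 64² = 4096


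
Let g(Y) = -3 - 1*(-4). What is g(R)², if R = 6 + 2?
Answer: 1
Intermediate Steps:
R = 8
g(Y) = 1 (g(Y) = -3 + 4 = 1)
g(R)² = 1² = 1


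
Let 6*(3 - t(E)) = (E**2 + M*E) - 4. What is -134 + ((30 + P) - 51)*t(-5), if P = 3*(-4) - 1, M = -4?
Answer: -11/3 ≈ -3.6667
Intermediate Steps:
P = -13 (P = -12 - 1 = -13)
t(E) = 11/3 - E**2/6 + 2*E/3 (t(E) = 3 - ((E**2 - 4*E) - 4)/6 = 3 - (-4 + E**2 - 4*E)/6 = 3 + (2/3 - E**2/6 + 2*E/3) = 11/3 - E**2/6 + 2*E/3)
-134 + ((30 + P) - 51)*t(-5) = -134 + ((30 - 13) - 51)*(11/3 - 1/6*(-5)**2 + (2/3)*(-5)) = -134 + (17 - 51)*(11/3 - 1/6*25 - 10/3) = -134 - 34*(11/3 - 25/6 - 10/3) = -134 - 34*(-23/6) = -134 + 391/3 = -11/3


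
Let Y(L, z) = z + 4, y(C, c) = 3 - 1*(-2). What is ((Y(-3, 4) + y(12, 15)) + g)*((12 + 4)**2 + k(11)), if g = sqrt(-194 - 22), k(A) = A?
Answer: 3471 + 1602*I*sqrt(6) ≈ 3471.0 + 3924.1*I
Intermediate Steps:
g = 6*I*sqrt(6) (g = sqrt(-216) = 6*I*sqrt(6) ≈ 14.697*I)
y(C, c) = 5 (y(C, c) = 3 + 2 = 5)
Y(L, z) = 4 + z
((Y(-3, 4) + y(12, 15)) + g)*((12 + 4)**2 + k(11)) = (((4 + 4) + 5) + 6*I*sqrt(6))*((12 + 4)**2 + 11) = ((8 + 5) + 6*I*sqrt(6))*(16**2 + 11) = (13 + 6*I*sqrt(6))*(256 + 11) = (13 + 6*I*sqrt(6))*267 = 3471 + 1602*I*sqrt(6)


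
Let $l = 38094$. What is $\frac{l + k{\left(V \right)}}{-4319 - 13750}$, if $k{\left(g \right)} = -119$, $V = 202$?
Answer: $- \frac{37975}{18069} \approx -2.1017$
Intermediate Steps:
$\frac{l + k{\left(V \right)}}{-4319 - 13750} = \frac{38094 - 119}{-4319 - 13750} = \frac{37975}{-18069} = 37975 \left(- \frac{1}{18069}\right) = - \frac{37975}{18069}$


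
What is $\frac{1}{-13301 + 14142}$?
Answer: $\frac{1}{841} \approx 0.0011891$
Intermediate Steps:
$\frac{1}{-13301 + 14142} = \frac{1}{841}$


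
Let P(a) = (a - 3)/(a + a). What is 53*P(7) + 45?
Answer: 421/7 ≈ 60.143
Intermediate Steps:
P(a) = (-3 + a)/(2*a) (P(a) = (-3 + a)/((2*a)) = (-3 + a)*(1/(2*a)) = (-3 + a)/(2*a))
53*P(7) + 45 = 53*((1/2)*(-3 + 7)/7) + 45 = 53*((1/2)*(1/7)*4) + 45 = 53*(2/7) + 45 = 106/7 + 45 = 421/7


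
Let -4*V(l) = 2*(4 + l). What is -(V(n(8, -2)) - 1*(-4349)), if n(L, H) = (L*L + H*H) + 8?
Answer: -4309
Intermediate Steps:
n(L, H) = 8 + H² + L² (n(L, H) = (L² + H²) + 8 = (H² + L²) + 8 = 8 + H² + L²)
V(l) = -2 - l/2 (V(l) = -(4 + l)/2 = -(8 + 2*l)/4 = -2 - l/2)
-(V(n(8, -2)) - 1*(-4349)) = -((-2 - (8 + (-2)² + 8²)/2) - 1*(-4349)) = -((-2 - (8 + 4 + 64)/2) + 4349) = -((-2 - ½*76) + 4349) = -((-2 - 38) + 4349) = -(-40 + 4349) = -1*4309 = -4309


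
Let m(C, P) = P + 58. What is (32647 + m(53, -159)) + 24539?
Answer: 57085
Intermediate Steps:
m(C, P) = 58 + P
(32647 + m(53, -159)) + 24539 = (32647 + (58 - 159)) + 24539 = (32647 - 101) + 24539 = 32546 + 24539 = 57085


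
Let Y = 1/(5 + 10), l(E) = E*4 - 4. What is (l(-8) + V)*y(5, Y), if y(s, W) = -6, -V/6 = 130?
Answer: 4896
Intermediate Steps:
V = -780 (V = -6*130 = -780)
l(E) = -4 + 4*E (l(E) = 4*E - 4 = -4 + 4*E)
Y = 1/15 ≈ 0.066667
(l(-8) + V)*y(5, Y) = ((-4 + 4*(-8)) - 780)*(-6) = ((-4 - 32) - 780)*(-6) = (-36 - 780)*(-6) = -816*(-6) = 4896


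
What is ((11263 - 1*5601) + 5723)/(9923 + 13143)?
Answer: 11385/23066 ≈ 0.49358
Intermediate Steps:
((11263 - 1*5601) + 5723)/(9923 + 13143) = ((11263 - 5601) + 5723)/23066 = (5662 + 5723)*(1/23066) = 11385*(1/23066) = 11385/23066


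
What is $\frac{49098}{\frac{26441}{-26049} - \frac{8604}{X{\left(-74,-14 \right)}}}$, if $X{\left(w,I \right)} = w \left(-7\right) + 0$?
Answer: $- \frac{331249034718}{118911017} \approx -2785.7$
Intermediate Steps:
$X{\left(w,I \right)} = - 7 w$ ($X{\left(w,I \right)} = - 7 w + 0 = - 7 w$)
$\frac{49098}{\frac{26441}{-26049} - \frac{8604}{X{\left(-74,-14 \right)}}} = \frac{49098}{\frac{26441}{-26049} - \frac{8604}{\left(-7\right) \left(-74\right)}} = \frac{49098}{26441 \left(- \frac{1}{26049}\right) - \frac{8604}{518}} = \frac{49098}{- \frac{26441}{26049} - \frac{4302}{259}} = \frac{49098}{- \frac{118911017}{6746691}} = 49098 \left(- \frac{6746691}{118911017}\right) = - \frac{331249034718}{118911017}$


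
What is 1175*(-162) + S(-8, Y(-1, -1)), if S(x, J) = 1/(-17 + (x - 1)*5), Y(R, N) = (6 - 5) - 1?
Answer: -11801701/62 ≈ -1.9035e+5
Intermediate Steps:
Y(R, N) = 0 (Y(R, N) = 1 - 1 = 0)
S(x, J) = 1/(-22 + 5*x) (S(x, J) = 1/(-17 + (-1 + x)*5) = 1/(-17 + (-5 + 5*x)) = 1/(-22 + 5*x))
1175*(-162) + S(-8, Y(-1, -1)) = 1175*(-162) + 1/(-22 + 5*(-8)) = -190350 + 1/(-22 - 40) = -190350 + 1/(-62) = -190350 - 1/62 = -11801701/62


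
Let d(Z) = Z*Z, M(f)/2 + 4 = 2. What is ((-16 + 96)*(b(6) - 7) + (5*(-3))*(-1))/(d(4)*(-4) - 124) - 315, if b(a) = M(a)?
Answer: -58355/188 ≈ -310.40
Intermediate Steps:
M(f) = -4 (M(f) = -8 + 2*2 = -8 + 4 = -4)
b(a) = -4
d(Z) = Z²
((-16 + 96)*(b(6) - 7) + (5*(-3))*(-1))/(d(4)*(-4) - 124) - 315 = ((-16 + 96)*(-4 - 7) + (5*(-3))*(-1))/(4²*(-4) - 124) - 315 = (80*(-11) - 15*(-1))/(16*(-4) - 124) - 315 = (-880 + 15)/(-64 - 124) - 315 = -865/(-188) - 315 = -865*(-1/188) - 315 = 865/188 - 315 = -58355/188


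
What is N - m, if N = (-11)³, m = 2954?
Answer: -4285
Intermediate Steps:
N = -1331
N - m = -1331 - 1*2954 = -1331 - 2954 = -4285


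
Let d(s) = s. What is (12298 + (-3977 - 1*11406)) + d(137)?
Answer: -2948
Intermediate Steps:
(12298 + (-3977 - 1*11406)) + d(137) = (12298 + (-3977 - 1*11406)) + 137 = (12298 + (-3977 - 11406)) + 137 = (12298 - 15383) + 137 = -3085 + 137 = -2948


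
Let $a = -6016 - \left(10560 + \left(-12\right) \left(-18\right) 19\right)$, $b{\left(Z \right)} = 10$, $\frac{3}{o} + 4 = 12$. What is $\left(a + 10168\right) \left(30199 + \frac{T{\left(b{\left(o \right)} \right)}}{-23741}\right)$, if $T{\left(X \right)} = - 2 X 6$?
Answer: $- \frac{7536626534448}{23741} \approx -3.1745 \cdot 10^{8}$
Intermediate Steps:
$o = \frac{3}{8}$ ($o = \frac{3}{-4 + 12} = \frac{3}{8} \approx 0.375$)
$T{\left(X \right)} = - 12 X$
$a = -20680$ ($a = -6016 - \left(10560 + 216 \cdot 19\right) = -6016 - 14664 = -20680$)
$\left(a + 10168\right) \left(30199 + \frac{T{\left(b{\left(o \right)} \right)}}{-23741}\right) = \left(-20680 + 10168\right) \left(30199 + \frac{\left(-12\right) 10}{-23741}\right) = - 10512 \left(30199 - - \frac{120}{23741}\right) = - 10512 \left(30199 + \frac{120}{23741}\right) = \left(-10512\right) \frac{716954579}{23741} = - \frac{7536626534448}{23741}$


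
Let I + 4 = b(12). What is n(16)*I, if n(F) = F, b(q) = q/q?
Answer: -48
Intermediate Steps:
b(q) = 1
I = -3 (I = -4 + 1 = -3)
n(16)*I = 16*(-3) = -48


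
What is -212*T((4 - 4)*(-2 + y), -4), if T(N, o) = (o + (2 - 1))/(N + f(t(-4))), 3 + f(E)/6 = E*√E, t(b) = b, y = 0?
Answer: -318/73 + 848*I/73 ≈ -4.3562 + 11.616*I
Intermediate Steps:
f(E) = -18 + 6*E^(3/2) (f(E) = -18 + 6*(E*√E) = -18 + 6*E^(3/2))
T(N, o) = (1 + o)/(-18 + N - 48*I) (T(N, o) = (o + (2 - 1))/(N + (-18 + 6*(-4)^(3/2))) = (o + 1)/(N + (-18 + 6*(-8*I))) = (1 + o)/(N + (-18 - 48*I)) = (1 + o)/(-18 + N - 48*I))
-212*T((4 - 4)*(-2 + y), -4) = -212*(1 - 4)/(-18 + (4 - 4)*(-2 + 0) - 48*I) = -212*(-3)/(-18 + 0*(-2) - 48*I) = -212*(-3)/(-18 + 0 - 48*I) = -212*(-3)/(-18 - 48*I) = -212*(-18 + 48*I)/2628*(-3) = -(-53)*(-18 + 48*I)/219 = 53*(-18 + 48*I)/219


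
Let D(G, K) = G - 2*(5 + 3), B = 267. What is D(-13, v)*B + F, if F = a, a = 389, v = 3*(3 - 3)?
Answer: -7354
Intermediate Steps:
v = 0 (v = 3*0 = 0)
D(G, K) = -16 + G (D(G, K) = G - 2*8 = G - 16 = -16 + G)
F = 389
D(-13, v)*B + F = (-16 - 13)*267 + 389 = -29*267 + 389 = -7743 + 389 = -7354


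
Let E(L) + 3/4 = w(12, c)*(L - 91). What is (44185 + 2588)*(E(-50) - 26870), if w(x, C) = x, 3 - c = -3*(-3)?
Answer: -5343862023/4 ≈ -1.3360e+9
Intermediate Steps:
c = -6 (c = 3 - (-3)*(-3) = 3 - 1*9 = 3 - 9 = -6)
E(L) = -4371/4 + 12*L (E(L) = -¾ + 12*(L - 91) = -¾ + 12*(-91 + L) = -¾ + (-1092 + 12*L) = -4371/4 + 12*L)
(44185 + 2588)*(E(-50) - 26870) = (44185 + 2588)*((-4371/4 + 12*(-50)) - 26870) = 46773*((-4371/4 - 600) - 26870) = 46773*(-6771/4 - 26870) = 46773*(-114251/4) = -5343862023/4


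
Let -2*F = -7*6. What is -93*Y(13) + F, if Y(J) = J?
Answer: -1188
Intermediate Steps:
F = 21 (F = -(-7)*6/2 = -1/2*(-42) = 21)
-93*Y(13) + F = -93*13 + 21 = -1209 + 21 = -1188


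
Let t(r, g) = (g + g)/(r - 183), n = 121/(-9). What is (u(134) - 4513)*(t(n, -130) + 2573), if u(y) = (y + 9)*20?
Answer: -144682131/34 ≈ -4.2554e+6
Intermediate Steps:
u(y) = 180 + 20*y (u(y) = (9 + y)*20 = 180 + 20*y)
n = -121/9 (n = 121*(-⅑) = -121/9 ≈ -13.444)
t(r, g) = 2*g/(-183 + r) (t(r, g) = (2*g)/(-183 + r) = 2*g/(-183 + r))
(u(134) - 4513)*(t(n, -130) + 2573) = ((180 + 20*134) - 4513)*(2*(-130)/(-183 - 121/9) + 2573) = ((180 + 2680) - 4513)*(2*(-130)/(-1768/9) + 2573) = (2860 - 4513)*(2*(-130)*(-9/1768) + 2573) = -1653*(45/34 + 2573) = -1653*87527/34 = -144682131/34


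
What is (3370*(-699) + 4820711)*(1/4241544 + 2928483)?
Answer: 30619484736410462993/4241544 ≈ 7.2190e+12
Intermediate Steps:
(3370*(-699) + 4820711)*(1/4241544 + 2928483) = (-2355630 + 4820711)*(1/4241544 + 2928483) = 2465081*(12421289497753/4241544) = 30619484736410462993/4241544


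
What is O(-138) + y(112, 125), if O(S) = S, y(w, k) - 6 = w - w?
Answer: -132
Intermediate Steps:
y(w, k) = 6 (y(w, k) = 6 + (w - w) = 6 + 0 = 6)
O(-138) + y(112, 125) = -138 + 6 = -132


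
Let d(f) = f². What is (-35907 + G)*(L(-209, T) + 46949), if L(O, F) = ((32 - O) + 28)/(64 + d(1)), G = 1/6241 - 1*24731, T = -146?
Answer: -1154986834043178/405665 ≈ -2.8471e+9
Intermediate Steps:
G = -154346170/6241 (G = 1/6241 - 24731 = -154346170/6241 ≈ -24731.)
L(O, F) = 12/13 - O/65 (L(O, F) = ((32 - O) + 28)/(64 + 1²) = (60 - O)/(64 + 1) = (60 - O)/65 = (60 - O)*(1/65) = 12/13 - O/65)
(-35907 + G)*(L(-209, T) + 46949) = (-35907 - 154346170/6241)*((12/13 - 1/65*(-209)) + 46949) = -378441757*((12/13 + 209/65) + 46949)/6241 = -378441757*(269/65 + 46949)/6241 = -378441757/6241*3051954/65 = -1154986834043178/405665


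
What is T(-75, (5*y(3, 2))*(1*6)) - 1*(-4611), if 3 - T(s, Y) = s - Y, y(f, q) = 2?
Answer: 4749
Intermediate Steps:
T(s, Y) = 3 + Y - s (T(s, Y) = 3 - (s - Y) = 3 + (Y - s) = 3 + Y - s)
T(-75, (5*y(3, 2))*(1*6)) - 1*(-4611) = (3 + (5*2)*(1*6) - 1*(-75)) - 1*(-4611) = (3 + 10*6 + 75) + 4611 = (3 + 60 + 75) + 4611 = 138 + 4611 = 4749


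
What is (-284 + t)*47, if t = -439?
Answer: -33981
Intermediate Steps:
(-284 + t)*47 = (-284 - 439)*47 = -723*47 = -33981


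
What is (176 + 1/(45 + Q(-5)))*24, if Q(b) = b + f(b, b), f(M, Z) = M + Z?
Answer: 21124/5 ≈ 4224.8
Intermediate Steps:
Q(b) = 3*b (Q(b) = b + (b + b) = b + 2*b = 3*b)
(176 + 1/(45 + Q(-5)))*24 = (176 + 1/(45 + 3*(-5)))*24 = (176 + 1/(45 - 15))*24 = (176 + 1/30)*24 = (5281/30)*24 = 21124/5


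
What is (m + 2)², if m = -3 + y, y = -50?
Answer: 2601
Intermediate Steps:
m = -53 (m = -3 - 50 = -53)
(m + 2)² = (-53 + 2)² = (-51)² = 2601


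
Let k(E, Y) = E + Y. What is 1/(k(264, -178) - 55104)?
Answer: -1/55018 ≈ -1.8176e-5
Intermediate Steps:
1/(k(264, -178) - 55104) = 1/((264 - 178) - 55104) = 1/(86 - 55104) = 1/(-55018) = -1/55018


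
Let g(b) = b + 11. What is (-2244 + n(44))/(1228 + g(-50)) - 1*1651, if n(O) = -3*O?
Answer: -1965415/1189 ≈ -1653.0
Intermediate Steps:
g(b) = 11 + b
(-2244 + n(44))/(1228 + g(-50)) - 1*1651 = (-2244 - 3*44)/(1228 + (11 - 50)) - 1*1651 = (-2244 - 132)/(1228 - 39) - 1651 = -2376/1189 - 1651 = -1965415/1189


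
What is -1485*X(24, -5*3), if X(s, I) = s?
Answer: -35640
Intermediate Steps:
-1485*X(24, -5*3) = -1485*24 = -35640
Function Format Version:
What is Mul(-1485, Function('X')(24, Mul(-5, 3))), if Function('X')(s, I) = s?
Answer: -35640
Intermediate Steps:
Mul(-1485, Function('X')(24, Mul(-5, 3))) = Mul(-1485, 24) = -35640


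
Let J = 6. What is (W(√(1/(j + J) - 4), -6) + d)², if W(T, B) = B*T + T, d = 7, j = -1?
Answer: (7 - I*√95)² ≈ -46.0 - 136.46*I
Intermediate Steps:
W(T, B) = T + B*T
(W(√(1/(j + J) - 4), -6) + d)² = (√(1/(-1 + 6) - 4)*(1 - 6) + 7)² = (√(1/5 - 4)*(-5) + 7)² = (√(⅕ - 4)*(-5) + 7)² = (√(-19/5)*(-5) + 7)² = ((I*√95/5)*(-5) + 7)² = (-I*√95 + 7)² = (7 - I*√95)²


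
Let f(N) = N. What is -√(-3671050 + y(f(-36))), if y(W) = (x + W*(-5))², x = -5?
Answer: -5*I*√145617 ≈ -1908.0*I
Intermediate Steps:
y(W) = (-5 - 5*W)² (y(W) = (-5 + W*(-5))² = (-5 - 5*W)²)
-√(-3671050 + y(f(-36))) = -√(-3671050 + 25*(1 - 36)²) = -√(-3671050 + 25*(-35)²) = -√(-3671050 + 25*1225) = -√(-3671050 + 30625) = -√(-3640425) = -5*I*√145617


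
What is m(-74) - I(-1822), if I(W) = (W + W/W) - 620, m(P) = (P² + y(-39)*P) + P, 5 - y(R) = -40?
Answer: 4513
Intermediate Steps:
y(R) = 45 (y(R) = 5 - 1*(-40) = 5 + 40 = 45)
m(P) = P² + 46*P (m(P) = (P² + 45*P) + P = P² + 46*P)
I(W) = -619 + W (I(W) = (W + 1) - 620 = (1 + W) - 620 = -619 + W)
m(-74) - I(-1822) = -74*(46 - 74) - (-619 - 1822) = -74*(-28) - 1*(-2441) = 2072 + 2441 = 4513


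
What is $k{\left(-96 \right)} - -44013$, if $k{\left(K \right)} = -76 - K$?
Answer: $44033$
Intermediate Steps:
$k{\left(-96 \right)} - -44013 = \left(-76 - -96\right) - -44013 = \left(-76 + 96\right) + 44013 = 20 + 44013 = 44033$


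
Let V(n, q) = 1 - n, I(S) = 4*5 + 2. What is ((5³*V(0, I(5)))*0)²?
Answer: 0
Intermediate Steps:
I(S) = 22 (I(S) = 20 + 2 = 22)
((5³*V(0, I(5)))*0)² = ((5³*(1 - 1*0))*0)² = ((125*(1 + 0))*0)² = ((125*1)*0)² = (125*0)² = 0² = 0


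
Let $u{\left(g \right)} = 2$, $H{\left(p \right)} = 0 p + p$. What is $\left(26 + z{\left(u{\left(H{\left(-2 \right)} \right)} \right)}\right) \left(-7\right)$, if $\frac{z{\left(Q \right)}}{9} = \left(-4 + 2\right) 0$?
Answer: $-182$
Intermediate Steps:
$H{\left(p \right)} = p$ ($H{\left(p \right)} = 0 + p = p$)
$z{\left(Q \right)} = 0$ ($z{\left(Q \right)} = 9 \left(-4 + 2\right) 0 = 9 \left(\left(-2\right) 0\right) = 9 \cdot 0 = 0$)
$\left(26 + z{\left(u{\left(H{\left(-2 \right)} \right)} \right)}\right) \left(-7\right) = \left(26 + 0\right) \left(-7\right) = 26 \left(-7\right) = -182$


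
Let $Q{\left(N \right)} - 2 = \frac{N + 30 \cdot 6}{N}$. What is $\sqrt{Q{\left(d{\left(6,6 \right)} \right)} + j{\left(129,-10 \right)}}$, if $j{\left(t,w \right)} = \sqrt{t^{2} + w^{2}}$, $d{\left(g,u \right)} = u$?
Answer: $\sqrt{33 + \sqrt{16741}} \approx 12.743$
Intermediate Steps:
$Q{\left(N \right)} = 2 + \frac{180 + N}{N}$ ($Q{\left(N \right)} = 2 + \frac{N + 30 \cdot 6}{N} = 2 + \frac{N + 180}{N} = 2 + \frac{180 + N}{N}$)
$\sqrt{Q{\left(d{\left(6,6 \right)} \right)} + j{\left(129,-10 \right)}} = \sqrt{\left(3 + \frac{180}{6}\right) + \sqrt{129^{2} + \left(-10\right)^{2}}} = \sqrt{\left(3 + 180 \cdot \frac{1}{6}\right) + \sqrt{16641 + 100}} = \sqrt{\left(3 + 30\right) + \sqrt{16741}} = \sqrt{33 + \sqrt{16741}}$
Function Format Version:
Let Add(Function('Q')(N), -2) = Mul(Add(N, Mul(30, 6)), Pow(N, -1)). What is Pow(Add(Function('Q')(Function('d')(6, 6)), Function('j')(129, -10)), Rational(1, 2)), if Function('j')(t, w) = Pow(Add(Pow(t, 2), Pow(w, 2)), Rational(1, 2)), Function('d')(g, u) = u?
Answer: Pow(Add(33, Pow(16741, Rational(1, 2))), Rational(1, 2)) ≈ 12.743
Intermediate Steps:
Function('Q')(N) = Add(2, Mul(Pow(N, -1), Add(180, N))) (Function('Q')(N) = Add(2, Mul(Add(N, Mul(30, 6)), Pow(N, -1))) = Add(2, Mul(Add(N, 180), Pow(N, -1))) = Add(2, Mul(Add(180, N), Pow(N, -1))) = Add(2, Mul(Pow(N, -1), Add(180, N))))
Pow(Add(Function('Q')(Function('d')(6, 6)), Function('j')(129, -10)), Rational(1, 2)) = Pow(Add(Add(3, Mul(180, Pow(6, -1))), Pow(Add(Pow(129, 2), Pow(-10, 2)), Rational(1, 2))), Rational(1, 2)) = Pow(Add(Add(3, Mul(180, Rational(1, 6))), Pow(Add(16641, 100), Rational(1, 2))), Rational(1, 2)) = Pow(Add(Add(3, 30), Pow(16741, Rational(1, 2))), Rational(1, 2)) = Pow(Add(33, Pow(16741, Rational(1, 2))), Rational(1, 2))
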